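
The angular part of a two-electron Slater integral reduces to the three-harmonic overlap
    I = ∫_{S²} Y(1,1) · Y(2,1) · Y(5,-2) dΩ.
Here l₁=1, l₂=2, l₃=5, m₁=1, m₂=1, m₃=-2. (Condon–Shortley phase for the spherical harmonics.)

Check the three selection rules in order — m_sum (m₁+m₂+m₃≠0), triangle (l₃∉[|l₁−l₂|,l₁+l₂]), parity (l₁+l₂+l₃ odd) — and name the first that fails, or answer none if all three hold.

triangle

m₁+m₂+m₃ = 1 + 1 − 2 = 0  ✓
triangle: |1−2|=1 ≤ l₃=5 ≤ 1+2=3  ✗
parity: l₁+l₂+l₃ = 8 is even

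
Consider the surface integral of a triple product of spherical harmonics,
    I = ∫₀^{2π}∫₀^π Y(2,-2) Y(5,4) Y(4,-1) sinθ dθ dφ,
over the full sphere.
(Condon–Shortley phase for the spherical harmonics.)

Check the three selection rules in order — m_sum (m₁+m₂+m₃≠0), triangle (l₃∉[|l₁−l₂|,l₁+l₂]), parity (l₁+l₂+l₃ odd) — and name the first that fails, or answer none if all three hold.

m_sum

azimuthal sum: -2 + 4 − 1 = 1  ✗
3 ≤ 4 ≤ 7 (triangle on l)
L = 2 + 5 + 4 = 11 (odd)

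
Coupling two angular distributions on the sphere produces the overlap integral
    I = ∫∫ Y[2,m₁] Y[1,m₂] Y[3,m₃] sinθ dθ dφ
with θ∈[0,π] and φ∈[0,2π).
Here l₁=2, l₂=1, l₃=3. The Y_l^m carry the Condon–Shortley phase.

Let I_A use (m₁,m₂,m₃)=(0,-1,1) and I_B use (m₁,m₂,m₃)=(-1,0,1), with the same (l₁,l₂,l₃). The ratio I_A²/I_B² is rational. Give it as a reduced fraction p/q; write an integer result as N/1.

3/4

l's match ⇒ only the (l;m) 3-j factors differ between A and B.
A: triangle coeff Δ(2,1,3) = 1/105; Σ_t [0,0]: t=0:+1/8 = 1/8; (3j)²=2/35 [(2 1 3; 0 -1 1)], sign=+1
B: triangle coeff Δ(2,1,3) = 1/105; Σ_t [0,0]: t=0:+1/6 = 1/6; (3j)²=8/105 [(2 1 3; -1 0 1)], sign=+1
I_A²/I_B² = (2/35)/(8/105) = 3/4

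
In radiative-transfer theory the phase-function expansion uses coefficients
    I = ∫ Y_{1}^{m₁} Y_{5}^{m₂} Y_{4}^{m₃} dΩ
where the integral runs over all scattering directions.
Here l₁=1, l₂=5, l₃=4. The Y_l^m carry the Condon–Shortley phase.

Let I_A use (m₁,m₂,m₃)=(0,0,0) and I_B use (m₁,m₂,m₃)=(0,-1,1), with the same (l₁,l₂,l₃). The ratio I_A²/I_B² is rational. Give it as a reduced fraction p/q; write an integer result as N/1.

Shared (l₁,l₂,l₃)=(1,5,4): N and (l;000)² cancel in I_A²/I_B².
A: Δ = 2!·0!·8!/11! = 1/495; Racah Σ t=1..1: t=1:−1/576 = -1/576; ⇒ 3j(1 5 4; 0 0 0)² = 5/99, sgn -1
B: Δ = 2!·0!·8!/11! = 1/495; Racah Σ t=1..1: t=1:−1/720 = -1/720; ⇒ 3j(1 5 4; 0 -1 1)² = 8/165, sgn +1
I_A²/I_B² = (5/99)/(8/165) = 25/24

25/24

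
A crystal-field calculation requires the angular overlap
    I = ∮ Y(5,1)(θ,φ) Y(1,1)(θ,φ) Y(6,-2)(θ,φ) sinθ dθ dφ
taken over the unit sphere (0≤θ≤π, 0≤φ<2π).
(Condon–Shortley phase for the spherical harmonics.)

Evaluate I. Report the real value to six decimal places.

0.216205

Rules hold: Σm=0, L=12 even, 4≤6≤6.
N = 11·3·13 = 429
Δ = 0!·10!·2!/13! = 1/858
Racah Σ t=0..0: t=0:+1/14400 = 1/14400
⇒ 3j(5 1 6; 0 0 0)² = 6/143, sgn +1
Racah Σ t=0..0: t=0:+1/34560 = 1/34560
⇒ 3j(5 1 6; 1 1 -2)² = 14/429, sgn +1
4πI² = N·(3j₀)²·(3jₘ)² = 84/143
I = +1·√(0.587413/4π) = 0.21620548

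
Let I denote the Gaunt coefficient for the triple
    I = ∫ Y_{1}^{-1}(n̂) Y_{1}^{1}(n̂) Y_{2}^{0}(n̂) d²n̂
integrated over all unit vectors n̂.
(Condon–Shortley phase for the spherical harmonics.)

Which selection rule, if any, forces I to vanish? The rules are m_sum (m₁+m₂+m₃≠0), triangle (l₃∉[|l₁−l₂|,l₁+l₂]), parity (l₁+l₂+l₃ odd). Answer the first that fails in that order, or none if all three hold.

none

m₁+m₂+m₃ = -1 + 1 + 0 = 0  ✓
triangle: |1−1|=0 ≤ l₃=2 ≤ 1+1=2  ✓
parity: l₁+l₂+l₃ = 4 is even  ✓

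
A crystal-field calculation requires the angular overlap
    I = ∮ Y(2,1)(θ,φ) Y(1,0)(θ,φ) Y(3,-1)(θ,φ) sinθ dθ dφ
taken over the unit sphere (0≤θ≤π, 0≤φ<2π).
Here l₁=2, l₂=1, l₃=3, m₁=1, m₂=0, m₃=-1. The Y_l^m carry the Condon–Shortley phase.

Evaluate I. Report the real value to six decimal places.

-0.233597

Checks pass: Σm=0; 6 even; l₃=3∈[1,3].
(2·2+1)(2·1+1)(2·3+1) = 105
Δ: 0! 4! 2! / 7! → 1/105
sum: t=0:+1/4 = 1/4
3j²(2 1 3; 0 0 0) = Δ·Π!·Σ² = 3/35  (sign -1)
sum: t=0:+1/6 = 1/6
3j²(2 1 3; 1 0 -1) = Δ·Π!·Σ² = 8/105  (sign +1)
combine: 4πI² = 105·3/35·8/105 = 24/35
take √, sign -1: I = -0.23359668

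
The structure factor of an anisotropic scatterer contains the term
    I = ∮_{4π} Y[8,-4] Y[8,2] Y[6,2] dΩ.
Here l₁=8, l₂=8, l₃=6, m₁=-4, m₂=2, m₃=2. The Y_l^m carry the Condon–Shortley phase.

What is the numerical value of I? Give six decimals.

m-sum 0 ✓  L=22 even ✓  0≤6≤16 ✓
Π(2lᵢ+1) = 17×17×13 = 3757
triangle coeff Δ(8,8,6) = 1/13742520792
Σ_t [2,8]: t=2:+1/41803776000 t=3:−1/435456000 t=4:+1/39813120 t=5:−1/18662400 t=6:+1/39813120 t=7:−1/435456000 t=8:+1/41803776000 = -11/1393459200
(3j)²=600/96577 [(8 8 6; 0 0 0)], sign=-1
Σ_t [6,10]: t=6:+1/597196800 t=7:−1/130636800 t=8:+1/185794560 t=9:−1/1567641600 t=10:+1/125411328000 = -11/8957952000
(3j)²=308/96577 [(8 8 6; -4 2 2)], sign=-1
⇒ 4πI² = 184800/2482597
I = (+1)√(184800/2482597/(4π)) = 0.07696494

0.076965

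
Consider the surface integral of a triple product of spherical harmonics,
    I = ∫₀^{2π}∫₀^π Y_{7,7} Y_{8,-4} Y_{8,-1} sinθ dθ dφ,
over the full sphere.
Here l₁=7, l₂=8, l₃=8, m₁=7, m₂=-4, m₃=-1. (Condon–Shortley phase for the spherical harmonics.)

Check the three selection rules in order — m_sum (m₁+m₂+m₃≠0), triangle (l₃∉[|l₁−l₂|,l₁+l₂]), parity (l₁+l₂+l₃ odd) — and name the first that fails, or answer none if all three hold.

m₁+m₂+m₃ = 7 − 4 − 1 = 2  ✗
triangle: |7−8|=1 ≤ l₃=8 ≤ 7+8=15
parity: l₁+l₂+l₃ = 23 is odd

m_sum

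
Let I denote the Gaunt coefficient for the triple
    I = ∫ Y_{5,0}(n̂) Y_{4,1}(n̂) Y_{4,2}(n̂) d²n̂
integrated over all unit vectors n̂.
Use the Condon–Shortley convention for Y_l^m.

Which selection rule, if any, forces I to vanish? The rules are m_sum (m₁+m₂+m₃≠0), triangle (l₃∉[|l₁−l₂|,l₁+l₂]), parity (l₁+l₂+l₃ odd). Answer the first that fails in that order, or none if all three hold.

Σmᵢ = 3  ✗
l₃∈[|l₁−l₂|,l₁+l₂]=[1,9], have l₃=4
Σlᵢ = 13 ⇒ odd

m_sum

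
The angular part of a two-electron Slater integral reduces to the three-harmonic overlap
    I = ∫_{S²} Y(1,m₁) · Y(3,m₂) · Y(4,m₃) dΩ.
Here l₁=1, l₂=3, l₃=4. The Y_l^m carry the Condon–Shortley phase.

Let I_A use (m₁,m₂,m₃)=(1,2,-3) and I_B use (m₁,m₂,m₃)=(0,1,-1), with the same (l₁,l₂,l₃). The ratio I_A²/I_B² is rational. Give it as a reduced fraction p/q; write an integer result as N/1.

7/5

Shared (l₁,l₂,l₃)=(1,3,4): N and (l;000)² cancel in I_A²/I_B².
A: Δ = 0!·2!·6!/9! = 1/252; Racah Σ t=0..0: t=0:+1/240 = 1/240; ⇒ 3j(1 3 4; 1 2 -3)² = 1/12, sgn -1
B: Δ = 0!·2!·6!/9! = 1/252; Racah Σ t=0..0: t=0:+1/48 = 1/48; ⇒ 3j(1 3 4; 0 1 -1)² = 5/84, sgn -1
I_A²/I_B² = (1/12)/(5/84) = 7/5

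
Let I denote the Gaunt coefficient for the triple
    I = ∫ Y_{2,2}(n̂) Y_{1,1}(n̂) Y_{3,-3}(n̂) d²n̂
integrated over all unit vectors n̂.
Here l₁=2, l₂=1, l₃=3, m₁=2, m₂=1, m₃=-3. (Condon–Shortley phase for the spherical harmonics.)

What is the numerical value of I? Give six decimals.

Checks pass: Σm=0; 6 even; l₃=3∈[1,3].
(2·2+1)(2·1+1)(2·3+1) = 105
Δ: 0! 4! 2! / 7! → 1/105
sum: t=0:+1/4 = 1/4
3j²(2 1 3; 0 0 0) = Δ·Π!·Σ² = 3/35  (sign -1)
sum: t=0:+1/48 = 1/48
3j²(2 1 3; 2 1 -3) = Δ·Π!·Σ² = 1/7  (sign +1)
combine: 4πI² = 105·3/35·1/7 = 9/7
take √, sign -1: I = -0.31986543

-0.319865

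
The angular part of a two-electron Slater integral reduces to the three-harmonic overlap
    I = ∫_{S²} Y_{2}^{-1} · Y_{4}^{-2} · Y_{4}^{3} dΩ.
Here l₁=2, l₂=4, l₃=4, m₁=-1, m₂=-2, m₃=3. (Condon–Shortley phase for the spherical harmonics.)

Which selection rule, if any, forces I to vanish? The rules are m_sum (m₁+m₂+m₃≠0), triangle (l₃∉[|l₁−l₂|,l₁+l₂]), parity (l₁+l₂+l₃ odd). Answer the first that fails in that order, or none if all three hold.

azimuthal sum: -1 − 2 + 3 = 0  ✓
2 ≤ 4 ≤ 6 (triangle on l)  ✓
L = 2 + 4 + 4 = 10 (even)  ✓

none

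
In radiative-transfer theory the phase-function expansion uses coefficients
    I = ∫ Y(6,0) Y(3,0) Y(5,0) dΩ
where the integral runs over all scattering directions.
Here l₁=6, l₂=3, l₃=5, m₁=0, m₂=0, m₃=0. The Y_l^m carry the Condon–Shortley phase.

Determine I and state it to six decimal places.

m-sum 0 ✓  L=14 even ✓  3≤5≤9 ✓
Π(2lᵢ+1) = 13×7×11 = 1001
triangle coeff Δ(6,3,5) = 1/675675
Σ_t [1,3]: t=1:−1/8640 t=2:+1/2304 t=3:−1/8640 = 7/34560
(3j)²=7/429 [(6 3 5; 0 0 0)], sign=-1
(m-triple is (0,0,0) — same symbol as above.)
⇒ 4πI² = 343/1287
I = (+1)√(343/1287/(4π)) = 0.14563067

0.145631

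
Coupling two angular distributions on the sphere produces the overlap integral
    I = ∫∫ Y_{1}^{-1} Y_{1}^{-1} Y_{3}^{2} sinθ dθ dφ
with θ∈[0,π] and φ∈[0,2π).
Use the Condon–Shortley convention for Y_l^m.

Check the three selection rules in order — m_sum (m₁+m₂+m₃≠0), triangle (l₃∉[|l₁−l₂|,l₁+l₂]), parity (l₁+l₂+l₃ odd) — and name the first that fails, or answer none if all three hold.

Σmᵢ = 0  ✓
l₃∈[|l₁−l₂|,l₁+l₂]=[0,2], have l₃=3  ✗
Σlᵢ = 5 ⇒ odd

triangle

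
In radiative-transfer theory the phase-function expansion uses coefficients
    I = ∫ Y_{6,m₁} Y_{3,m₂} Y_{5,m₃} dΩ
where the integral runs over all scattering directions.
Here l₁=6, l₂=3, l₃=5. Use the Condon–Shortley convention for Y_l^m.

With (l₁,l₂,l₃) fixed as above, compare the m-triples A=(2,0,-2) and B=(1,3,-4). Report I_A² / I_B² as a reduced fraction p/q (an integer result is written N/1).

l's match ⇒ only the (l;m) 3-j factors differ between A and B.
A: triangle coeff Δ(6,3,5) = 1/675675; Σ_t [1,3]: t=1:−1/8640 t=2:+1/5760 t=3:−1/60480 = 1/24192; (3j)²=8/3003 [(6 3 5; 2 0 -2)], sign=-1
B: triangle coeff Δ(6,3,5) = 1/675675; Σ_t [4,4]: t=4:+1/241920 = 1/241920; (3j)²=4/1001 [(6 3 5; 1 3 -4)], sign=-1
I_A²/I_B² = (8/3003)/(4/1001) = 2/3

2/3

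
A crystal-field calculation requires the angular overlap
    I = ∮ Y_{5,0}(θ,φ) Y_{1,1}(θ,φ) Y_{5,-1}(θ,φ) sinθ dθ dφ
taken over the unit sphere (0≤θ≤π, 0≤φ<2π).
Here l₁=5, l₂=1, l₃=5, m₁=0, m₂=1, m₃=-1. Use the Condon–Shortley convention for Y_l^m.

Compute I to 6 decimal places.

l₁+l₂+l₃=11 is odd: 3j(l;000)=0 ⇒ I=0

0.000000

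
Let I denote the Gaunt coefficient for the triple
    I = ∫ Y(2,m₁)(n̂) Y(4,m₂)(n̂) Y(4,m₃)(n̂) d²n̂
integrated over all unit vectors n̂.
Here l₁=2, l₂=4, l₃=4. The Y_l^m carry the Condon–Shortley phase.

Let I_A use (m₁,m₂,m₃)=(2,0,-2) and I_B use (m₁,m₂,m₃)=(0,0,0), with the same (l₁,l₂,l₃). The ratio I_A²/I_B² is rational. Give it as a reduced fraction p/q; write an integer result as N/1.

27/20

Same 2,4,4: normalisation and zero-m 3j drop out of the ratio.
A: Δ: 2! 2! 6! / 11! → 1/13860; sum: t=0:+1/192 = 1/192; 3j²(2 4 4; 2 0 -2) = Δ·Π!·Σ² = 3/77  (sign +1)
B: Δ: 2! 2! 6! / 11! → 1/13860; sum: t=0:+1/192 t=1:−1/36 t=2:+1/192 = -5/288; 3j²(2 4 4; 0 0 0) = Δ·Π!·Σ² = 20/693  (sign -1)
I_A²/I_B² = (3/77)/(20/693) = 27/20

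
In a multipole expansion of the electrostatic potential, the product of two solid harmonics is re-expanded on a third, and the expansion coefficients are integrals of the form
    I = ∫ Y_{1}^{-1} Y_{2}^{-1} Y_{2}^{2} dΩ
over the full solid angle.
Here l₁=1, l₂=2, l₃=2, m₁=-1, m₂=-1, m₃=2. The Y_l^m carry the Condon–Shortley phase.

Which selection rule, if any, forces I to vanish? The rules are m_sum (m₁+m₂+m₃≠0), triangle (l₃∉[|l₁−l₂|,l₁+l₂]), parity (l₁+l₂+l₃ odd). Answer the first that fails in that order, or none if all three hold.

parity

m₁+m₂+m₃ = -1 − 1 + 2 = 0  ✓
triangle: |1−2|=1 ≤ l₃=2 ≤ 1+2=3  ✓
parity: l₁+l₂+l₃ = 5 is odd  ✗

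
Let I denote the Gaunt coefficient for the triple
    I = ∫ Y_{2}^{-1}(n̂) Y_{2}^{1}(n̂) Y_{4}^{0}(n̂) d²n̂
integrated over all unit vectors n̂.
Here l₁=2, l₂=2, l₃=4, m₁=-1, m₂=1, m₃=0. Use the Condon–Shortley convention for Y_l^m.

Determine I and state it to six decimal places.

Checks pass: Σm=0; 8 even; l₃=4∈[0,4].
(2·2+1)(2·2+1)(2·4+1) = 225
Δ: 0! 4! 4! / 9! → 1/630
sum: t=0:+1/16 = 1/16
3j²(2 2 4; 0 0 0) = Δ·Π!·Σ² = 2/35  (sign +1)
sum: t=0:+1/36 = 1/36
3j²(2 2 4; -1 1 0) = Δ·Π!·Σ² = 8/315  (sign +1)
combine: 4πI² = 225·2/35·8/315 = 16/49
take √, sign +1: I = 0.16119702

0.161197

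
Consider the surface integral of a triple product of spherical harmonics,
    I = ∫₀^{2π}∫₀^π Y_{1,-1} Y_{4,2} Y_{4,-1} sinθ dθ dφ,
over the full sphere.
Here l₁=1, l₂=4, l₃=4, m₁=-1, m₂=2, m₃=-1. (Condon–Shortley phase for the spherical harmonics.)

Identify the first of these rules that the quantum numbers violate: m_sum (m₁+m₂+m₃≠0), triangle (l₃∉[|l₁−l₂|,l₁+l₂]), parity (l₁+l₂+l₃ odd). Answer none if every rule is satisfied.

azimuthal sum: -1 + 2 − 1 = 0  ✓
3 ≤ 4 ≤ 5 (triangle on l)  ✓
L = 1 + 4 + 4 = 9 (odd)  ✗

parity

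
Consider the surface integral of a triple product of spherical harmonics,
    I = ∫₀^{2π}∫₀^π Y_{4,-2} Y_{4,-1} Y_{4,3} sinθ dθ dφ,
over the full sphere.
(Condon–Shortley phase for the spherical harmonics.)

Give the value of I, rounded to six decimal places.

-0.063661

Rules hold: Σm=0, L=12 even, 0≤4≤8.
N = 9·9·9 = 729
Δ = 4!·4!·4!/13! = 1/450450
Racah Σ t=0..4: t=0:+1/13824 t=1:−1/216 t=2:+1/64 t=3:−1/216 t=4:+1/13824 = 5/768
⇒ 3j(4 4 4; 0 0 0)² = 18/1001, sgn +1
Racah Σ t=2..3: t=2:+1/576 t=3:−1/864 = 1/1728
⇒ 3j(4 4 4; -2 -1 3)² = 5/1287, sgn -1
4πI² = N·(3j₀)²·(3jₘ)² = 7290/143143
I = -1·√(0.0509281/4π) = -0.06366105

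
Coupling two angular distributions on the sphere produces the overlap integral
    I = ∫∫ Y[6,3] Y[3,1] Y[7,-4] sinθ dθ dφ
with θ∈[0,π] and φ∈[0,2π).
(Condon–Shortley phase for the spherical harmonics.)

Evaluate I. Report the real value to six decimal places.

0.140186

Rules hold: Σm=0, L=16 even, 3≤7≤9.
N = 13·7·15 = 1365
Δ = 2!·10!·4!/17! = 1/2042040
Racah Σ t=0..2: t=0:+1/207360 t=1:−1/57600 t=2:+1/207360 = -1/129600
⇒ 3j(6 3 7; 0 0 0)² = 168/12155, sgn +1
Racah Σ t=0..2: t=0:+1/1451520 t=1:−1/483840 t=2:+1/2903040 = -1/967680
⇒ 3j(6 3 7; 3 1 -4)² = 81/6188, sgn +1
4πI² = N·(3j₀)²·(3jₘ)² = 10206/41327
I = +1·√(0.246957/4π) = 0.14018641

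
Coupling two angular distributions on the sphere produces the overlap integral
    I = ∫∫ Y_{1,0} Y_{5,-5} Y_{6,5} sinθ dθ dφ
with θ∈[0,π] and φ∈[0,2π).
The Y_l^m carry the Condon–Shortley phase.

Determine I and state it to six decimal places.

Checks pass: Σm=0; 12 even; l₃=6∈[4,6].
(2·1+1)(2·5+1)(2·6+1) = 429
Δ: 0! 2! 10! / 13! → 1/858
sum: t=0:+1/14400 = 1/14400
3j²(1 5 6; 0 0 0) = Δ·Π!·Σ² = 6/143  (sign +1)
sum: t=0:+1/3628800 = 1/3628800
3j²(1 5 6; 0 -5 5) = Δ·Π!·Σ² = 1/78  (sign -1)
combine: 4πI² = 429·6/143·1/78 = 3/13
take √, sign -1: I = -0.13551395

-0.135514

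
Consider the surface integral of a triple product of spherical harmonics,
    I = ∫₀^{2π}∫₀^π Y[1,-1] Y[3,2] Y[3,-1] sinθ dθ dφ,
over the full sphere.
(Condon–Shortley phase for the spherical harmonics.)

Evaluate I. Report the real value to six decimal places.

L=7 odd ⇒ parity kills the (l;000) factor ⇒ I = 0

0.000000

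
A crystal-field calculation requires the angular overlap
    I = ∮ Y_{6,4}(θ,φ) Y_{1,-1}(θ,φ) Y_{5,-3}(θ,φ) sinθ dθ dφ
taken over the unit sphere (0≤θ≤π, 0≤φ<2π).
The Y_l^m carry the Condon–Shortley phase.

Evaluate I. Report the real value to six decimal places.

0.274090

Checks pass: Σm=0; 12 even; l₃=5∈[5,7].
(2·6+1)(2·1+1)(2·5+1) = 429
Δ: 2! 10! 0! / 13! → 1/858
sum: t=1:−1/14400 = -1/14400
3j²(6 1 5; 0 0 0) = Δ·Π!·Σ² = 6/143  (sign +1)
sum: t=0:+1/161280 = 1/161280
3j²(6 1 5; 4 -1 -3) = Δ·Π!·Σ² = 15/286  (sign +1)
combine: 4πI² = 429·6/143·15/286 = 135/143
take √, sign +1: I = 0.27409047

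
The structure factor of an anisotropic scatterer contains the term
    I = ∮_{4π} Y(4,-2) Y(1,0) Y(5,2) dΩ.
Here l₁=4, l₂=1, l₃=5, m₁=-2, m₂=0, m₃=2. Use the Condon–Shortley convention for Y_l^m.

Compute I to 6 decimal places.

0.225034

Rules hold: Σm=0, L=10 even, 3≤5≤5.
N = 9·3·11 = 297
Δ = 0!·8!·2!/11! = 1/495
Racah Σ t=0..0: t=0:+1/576 = 1/576
⇒ 3j(4 1 5; 0 0 0)² = 5/99, sgn -1
Racah Σ t=0..0: t=0:+1/1440 = 1/1440
⇒ 3j(4 1 5; -2 0 2)² = 7/165, sgn -1
4πI² = N·(3j₀)²·(3jₘ)² = 7/11
I = +1·√(0.636364/4π) = 0.22503380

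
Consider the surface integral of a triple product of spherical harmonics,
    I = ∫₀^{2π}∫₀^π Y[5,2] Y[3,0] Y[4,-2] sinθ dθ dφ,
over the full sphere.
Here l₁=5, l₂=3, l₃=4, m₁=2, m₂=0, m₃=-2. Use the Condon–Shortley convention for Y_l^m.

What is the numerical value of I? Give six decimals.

m-sum 0 ✓  L=12 even ✓  2≤4≤8 ✓
Π(2lᵢ+1) = 11×7×9 = 693
triangle coeff Δ(5,3,4) = 1/180180
Σ_t [1,3]: t=1:−1/576 t=2:+1/144 t=3:−1/576 = 1/288
(3j)²=20/1001 [(5 3 4; 0 0 0)], sign=+1
Σ_t [1,3]: t=1:−1/576 t=2:+1/480 t=3:−1/8640 = 1/4320
(3j)²=1/2145 [(5 3 4; 2 0 -2)], sign=+1
⇒ 4πI² = 12/1859
I = (+1)√(12/1859/(4π)) = 0.02266449

0.022664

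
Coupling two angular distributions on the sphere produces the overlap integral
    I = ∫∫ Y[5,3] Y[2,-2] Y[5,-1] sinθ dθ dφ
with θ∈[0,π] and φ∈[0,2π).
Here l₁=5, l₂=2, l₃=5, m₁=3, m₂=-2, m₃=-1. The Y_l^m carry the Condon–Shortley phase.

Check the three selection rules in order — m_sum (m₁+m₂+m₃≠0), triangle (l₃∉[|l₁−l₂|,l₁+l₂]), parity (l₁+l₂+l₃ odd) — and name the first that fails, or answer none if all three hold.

m₁+m₂+m₃ = 3 − 2 − 1 = 0  ✓
triangle: |5−2|=3 ≤ l₃=5 ≤ 5+2=7  ✓
parity: l₁+l₂+l₃ = 12 is even  ✓

none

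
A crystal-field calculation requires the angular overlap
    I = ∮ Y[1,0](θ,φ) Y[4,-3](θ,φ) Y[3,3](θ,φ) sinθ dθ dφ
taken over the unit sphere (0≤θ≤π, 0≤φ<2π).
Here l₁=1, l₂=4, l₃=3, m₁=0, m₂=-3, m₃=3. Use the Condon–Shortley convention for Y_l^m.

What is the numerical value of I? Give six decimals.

-0.162868

Rules hold: Σm=0, L=8 even, 3≤3≤5.
N = 3·9·7 = 189
Δ = 2!·0!·6!/9! = 1/252
Racah Σ t=1..1: t=1:−1/36 = -1/36
⇒ 3j(1 4 3; 0 0 0)² = 4/63, sgn +1
Racah Σ t=1..1: t=1:−1/720 = -1/720
⇒ 3j(1 4 3; 0 -3 3)² = 1/36, sgn -1
4πI² = N·(3j₀)²·(3jₘ)² = 1/3
I = -1·√(0.333333/4π) = -0.16286750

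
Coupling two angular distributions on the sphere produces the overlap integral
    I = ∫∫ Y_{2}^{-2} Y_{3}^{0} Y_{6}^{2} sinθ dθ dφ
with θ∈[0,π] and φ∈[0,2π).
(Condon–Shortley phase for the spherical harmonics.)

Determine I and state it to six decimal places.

0.000000

|2−3|≤6≤2+3 violated ⇒ I = 0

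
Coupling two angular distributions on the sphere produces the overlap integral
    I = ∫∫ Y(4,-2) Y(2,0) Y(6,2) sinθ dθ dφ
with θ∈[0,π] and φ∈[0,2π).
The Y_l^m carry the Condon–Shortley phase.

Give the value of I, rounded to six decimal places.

0.206144

Rules hold: Σm=0, L=12 even, 2≤6≤6.
N = 9·5·13 = 585
Δ = 0!·8!·4!/13! = 1/6435
Racah Σ t=0..0: t=0:+1/2304 = 1/2304
⇒ 3j(4 2 6; 0 0 0)² = 5/143, sgn +1
Racah Σ t=0..0: t=0:+1/5760 = 1/5760
⇒ 3j(4 2 6; -2 0 2)² = 56/2145, sgn +1
4πI² = N·(3j₀)²·(3jₘ)² = 840/1573
I = +1·√(0.534011/4π) = 0.20614383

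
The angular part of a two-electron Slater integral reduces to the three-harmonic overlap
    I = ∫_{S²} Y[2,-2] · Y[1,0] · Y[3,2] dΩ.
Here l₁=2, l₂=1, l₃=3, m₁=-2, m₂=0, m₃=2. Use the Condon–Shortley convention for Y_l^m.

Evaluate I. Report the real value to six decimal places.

0.184674

Rules hold: Σm=0, L=6 even, 1≤3≤3.
N = 5·3·7 = 105
Δ = 0!·4!·2!/7! = 1/105
Racah Σ t=0..0: t=0:+1/4 = 1/4
⇒ 3j(2 1 3; 0 0 0)² = 3/35, sgn -1
Racah Σ t=0..0: t=0:+1/24 = 1/24
⇒ 3j(2 1 3; -2 0 2)² = 1/21, sgn -1
4πI² = N·(3j₀)²·(3jₘ)² = 3/7
I = +1·√(0.428571/4π) = 0.18467439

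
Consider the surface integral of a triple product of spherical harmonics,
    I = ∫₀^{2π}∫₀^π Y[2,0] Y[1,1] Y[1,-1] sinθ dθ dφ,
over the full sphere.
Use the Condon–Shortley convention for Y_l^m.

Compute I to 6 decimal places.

Checks pass: Σm=0; 4 even; l₃=1∈[1,3].
(2·2+1)(2·1+1)(2·1+1) = 45
Δ: 2! 2! 0! / 5! → 1/30
sum: t=1:−1/1 = -1/1
3j²(2 1 1; 0 0 0) = Δ·Π!·Σ² = 2/15  (sign +1)
sum: t=2:+1/4 = 1/4
3j²(2 1 1; 0 1 -1) = Δ·Π!·Σ² = 1/30  (sign +1)
combine: 4πI² = 45·2/15·1/30 = 1/5
take √, sign +1: I = 0.12615663

0.126157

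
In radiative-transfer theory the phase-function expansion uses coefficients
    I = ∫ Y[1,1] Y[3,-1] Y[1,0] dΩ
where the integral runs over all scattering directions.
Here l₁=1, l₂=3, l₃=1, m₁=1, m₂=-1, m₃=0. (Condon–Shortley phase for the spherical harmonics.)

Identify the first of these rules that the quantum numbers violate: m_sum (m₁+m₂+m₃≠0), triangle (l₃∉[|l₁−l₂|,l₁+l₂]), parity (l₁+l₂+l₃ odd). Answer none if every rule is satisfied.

Σmᵢ = 0  ✓
l₃∈[|l₁−l₂|,l₁+l₂]=[2,4], have l₃=1  ✗
Σlᵢ = 5 ⇒ odd

triangle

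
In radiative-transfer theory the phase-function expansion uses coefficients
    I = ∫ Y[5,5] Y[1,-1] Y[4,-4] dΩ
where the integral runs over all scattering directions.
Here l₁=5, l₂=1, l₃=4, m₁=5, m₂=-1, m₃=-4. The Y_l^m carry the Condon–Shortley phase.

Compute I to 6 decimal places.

-0.329416

Checks pass: Σm=0; 10 even; l₃=4∈[4,6].
(2·5+1)(2·1+1)(2·4+1) = 297
Δ: 2! 8! 0! / 11! → 1/495
sum: t=1:−1/576 = -1/576
3j²(5 1 4; 0 0 0) = Δ·Π!·Σ² = 5/99  (sign -1)
sum: t=0:+1/80640 = 1/80640
3j²(5 1 4; 5 -1 -4) = Δ·Π!·Σ² = 1/11  (sign +1)
combine: 4πI² = 297·5/99·1/11 = 15/11
take √, sign -1: I = -0.32941575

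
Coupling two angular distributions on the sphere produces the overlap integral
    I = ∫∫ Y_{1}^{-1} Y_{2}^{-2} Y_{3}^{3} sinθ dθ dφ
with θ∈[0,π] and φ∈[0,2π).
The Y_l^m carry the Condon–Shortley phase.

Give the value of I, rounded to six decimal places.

Rules hold: Σm=0, L=6 even, 1≤3≤3.
N = 3·5·7 = 105
Δ = 0!·2!·4!/7! = 1/105
Racah Σ t=0..0: t=0:+1/4 = 1/4
⇒ 3j(1 2 3; 0 0 0)² = 3/35, sgn -1
Racah Σ t=0..0: t=0:+1/48 = 1/48
⇒ 3j(1 2 3; -1 -2 3)² = 1/7, sgn +1
4πI² = N·(3j₀)²·(3jₘ)² = 9/7
I = -1·√(1.28571/4π) = -0.31986543

-0.319865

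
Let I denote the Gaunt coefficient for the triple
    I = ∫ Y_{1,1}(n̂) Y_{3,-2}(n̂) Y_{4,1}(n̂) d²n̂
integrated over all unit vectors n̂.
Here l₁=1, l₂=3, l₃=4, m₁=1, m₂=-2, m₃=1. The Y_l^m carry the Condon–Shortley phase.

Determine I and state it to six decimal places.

-0.106622

Rules hold: Σm=0, L=8 even, 2≤4≤4.
N = 3·7·9 = 189
Δ = 0!·2!·6!/9! = 1/252
Racah Σ t=0..0: t=0:+1/36 = 1/36
⇒ 3j(1 3 4; 0 0 0)² = 4/63, sgn +1
Racah Σ t=0..0: t=0:+1/240 = 1/240
⇒ 3j(1 3 4; 1 -2 1)² = 1/84, sgn -1
4πI² = N·(3j₀)²·(3jₘ)² = 1/7
I = -1·√(0.142857/4π) = -0.10662181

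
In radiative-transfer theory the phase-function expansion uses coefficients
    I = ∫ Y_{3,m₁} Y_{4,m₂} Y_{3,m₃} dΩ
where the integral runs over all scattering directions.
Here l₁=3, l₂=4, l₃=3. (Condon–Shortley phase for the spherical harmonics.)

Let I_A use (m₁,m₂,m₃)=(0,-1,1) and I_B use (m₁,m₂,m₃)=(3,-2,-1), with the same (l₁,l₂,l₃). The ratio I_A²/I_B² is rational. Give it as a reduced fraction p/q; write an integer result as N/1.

5/18

Shared (l₁,l₂,l₃)=(3,4,3): N and (l;000)² cancel in I_A²/I_B².
A: Δ = 4!·2!·4!/11! = 1/34650; Racah Σ t=1..3: t=1:−1/48 t=2:+1/24 t=3:−1/288 = 5/288; ⇒ 3j(3 4 3; 0 -1 1)² = 5/462, sgn +1
B: Δ = 4!·2!·4!/11! = 1/34650; Racah Σ t=0..0: t=0:+1/192 = 1/192; ⇒ 3j(3 4 3; 3 -2 -1)² = 3/77, sgn +1
I_A²/I_B² = (5/462)/(3/77) = 5/18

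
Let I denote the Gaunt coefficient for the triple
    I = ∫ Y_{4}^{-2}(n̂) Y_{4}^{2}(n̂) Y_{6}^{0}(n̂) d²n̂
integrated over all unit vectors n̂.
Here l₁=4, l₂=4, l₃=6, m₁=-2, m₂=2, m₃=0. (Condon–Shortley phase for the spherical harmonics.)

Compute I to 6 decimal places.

-0.156478

Rules hold: Σm=0, L=14 even, 0≤6≤8.
N = 9·9·13 = 1053
Δ = 2!·6!·6!/15! = 1/1261260
Racah Σ t=0..2: t=0:+1/4608 t=1:−1/1296 t=2:+1/4608 = -7/20736
⇒ 3j(4 4 6; 0 0 0)² = 20/1287, sgn -1
Racah Σ t=0..2: t=0:+1/1036800 t=1:−1/14400 t=2:+1/4608 = 77/518400
⇒ 3j(4 4 6; -2 2 0)² = 11/585, sgn +1
4πI² = N·(3j₀)²·(3jₘ)² = 4/13
I = -1·√(0.307692/4π) = -0.15647804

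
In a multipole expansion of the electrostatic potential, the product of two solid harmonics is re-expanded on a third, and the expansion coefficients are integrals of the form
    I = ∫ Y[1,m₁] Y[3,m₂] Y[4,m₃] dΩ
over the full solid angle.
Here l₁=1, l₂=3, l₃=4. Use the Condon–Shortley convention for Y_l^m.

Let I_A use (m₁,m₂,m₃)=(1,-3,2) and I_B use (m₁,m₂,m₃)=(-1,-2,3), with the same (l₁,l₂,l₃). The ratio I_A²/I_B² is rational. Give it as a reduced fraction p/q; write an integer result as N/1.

Shared (l₁,l₂,l₃)=(1,3,4): N and (l;000)² cancel in I_A²/I_B².
A: Δ = 0!·2!·6!/9! = 1/252; Racah Σ t=0..0: t=0:+1/1440 = 1/1440; ⇒ 3j(1 3 4; 1 -3 2)² = 1/252, sgn +1
B: Δ = 0!·2!·6!/9! = 1/252; Racah Σ t=0..0: t=0:+1/240 = 1/240; ⇒ 3j(1 3 4; -1 -2 3)² = 1/12, sgn -1
I_A²/I_B² = (1/252)/(1/12) = 1/21

1/21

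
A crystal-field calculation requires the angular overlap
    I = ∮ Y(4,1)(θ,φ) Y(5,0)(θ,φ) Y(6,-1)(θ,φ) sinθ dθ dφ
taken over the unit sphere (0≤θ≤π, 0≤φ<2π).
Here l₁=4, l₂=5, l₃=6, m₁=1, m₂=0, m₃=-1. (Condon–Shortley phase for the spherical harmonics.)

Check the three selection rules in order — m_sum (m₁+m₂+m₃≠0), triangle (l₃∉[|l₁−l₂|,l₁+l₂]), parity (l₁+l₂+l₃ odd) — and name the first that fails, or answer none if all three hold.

m₁+m₂+m₃ = 1 + 0 − 1 = 0  ✓
triangle: |4−5|=1 ≤ l₃=6 ≤ 4+5=9  ✓
parity: l₁+l₂+l₃ = 15 is odd  ✗

parity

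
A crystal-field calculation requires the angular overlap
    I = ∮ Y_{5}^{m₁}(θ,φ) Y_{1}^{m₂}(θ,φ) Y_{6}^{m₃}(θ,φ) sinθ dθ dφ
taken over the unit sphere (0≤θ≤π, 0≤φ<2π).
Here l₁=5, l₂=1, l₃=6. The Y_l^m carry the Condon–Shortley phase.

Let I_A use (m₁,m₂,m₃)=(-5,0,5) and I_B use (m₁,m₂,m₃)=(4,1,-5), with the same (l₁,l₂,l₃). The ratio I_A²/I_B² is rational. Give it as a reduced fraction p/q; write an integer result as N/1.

Same 5,1,6: normalisation and zero-m 3j drop out of the ratio.
A: Δ: 0! 10! 2! / 13! → 1/858; sum: t=0:+1/3628800 = 1/3628800; 3j²(5 1 6; -5 0 5) = Δ·Π!·Σ² = 1/78  (sign -1)
B: Δ: 0! 10! 2! / 13! → 1/858; sum: t=0:+1/725760 = 1/725760; 3j²(5 1 6; 4 1 -5) = Δ·Π!·Σ² = 5/78  (sign -1)
I_A²/I_B² = (1/78)/(5/78) = 1/5

1/5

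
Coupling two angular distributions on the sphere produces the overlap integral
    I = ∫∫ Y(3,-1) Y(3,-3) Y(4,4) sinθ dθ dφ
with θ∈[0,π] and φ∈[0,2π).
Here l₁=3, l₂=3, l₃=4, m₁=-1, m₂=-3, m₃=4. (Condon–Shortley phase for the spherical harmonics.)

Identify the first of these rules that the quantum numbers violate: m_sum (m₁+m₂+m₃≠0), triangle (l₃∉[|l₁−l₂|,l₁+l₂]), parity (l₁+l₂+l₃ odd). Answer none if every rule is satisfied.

none

Σmᵢ = 0  ✓
l₃∈[|l₁−l₂|,l₁+l₂]=[0,6], have l₃=4  ✓
Σlᵢ = 10 ⇒ even  ✓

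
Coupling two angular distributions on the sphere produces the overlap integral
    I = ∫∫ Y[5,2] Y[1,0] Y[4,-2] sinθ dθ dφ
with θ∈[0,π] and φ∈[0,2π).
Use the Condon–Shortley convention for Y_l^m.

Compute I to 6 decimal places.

Checks pass: Σm=0; 10 even; l₃=4∈[4,6].
(2·5+1)(2·1+1)(2·4+1) = 297
Δ: 2! 8! 0! / 11! → 1/495
sum: t=1:−1/576 = -1/576
3j²(5 1 4; 0 0 0) = Δ·Π!·Σ² = 5/99  (sign -1)
sum: t=1:−1/1440 = -1/1440
3j²(5 1 4; 2 0 -2) = Δ·Π!·Σ² = 7/165  (sign -1)
combine: 4πI² = 297·5/99·7/165 = 7/11
take √, sign +1: I = 0.22503380

0.225034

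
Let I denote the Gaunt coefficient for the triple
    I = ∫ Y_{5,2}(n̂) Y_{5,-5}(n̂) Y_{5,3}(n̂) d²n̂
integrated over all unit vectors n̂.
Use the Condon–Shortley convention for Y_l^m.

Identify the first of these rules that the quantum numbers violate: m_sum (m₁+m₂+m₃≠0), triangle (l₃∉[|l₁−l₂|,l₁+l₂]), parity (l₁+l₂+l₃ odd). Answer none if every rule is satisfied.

parity

Σmᵢ = 0  ✓
l₃∈[|l₁−l₂|,l₁+l₂]=[0,10], have l₃=5  ✓
Σlᵢ = 15 ⇒ odd  ✗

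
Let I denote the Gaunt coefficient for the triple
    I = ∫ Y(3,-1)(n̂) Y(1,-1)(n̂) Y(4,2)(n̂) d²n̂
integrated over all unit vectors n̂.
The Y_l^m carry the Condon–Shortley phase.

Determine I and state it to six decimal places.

0.238414

Checks pass: Σm=0; 8 even; l₃=4∈[2,4].
(2·3+1)(2·1+1)(2·4+1) = 189
Δ: 0! 6! 2! / 9! → 1/252
sum: t=0:+1/36 = 1/36
3j²(3 1 4; 0 0 0) = Δ·Π!·Σ² = 4/63  (sign +1)
sum: t=0:+1/96 = 1/96
3j²(3 1 4; -1 -1 2) = Δ·Π!·Σ² = 5/84  (sign +1)
combine: 4πI² = 189·4/63·5/84 = 5/7
take √, sign +1: I = 0.23841361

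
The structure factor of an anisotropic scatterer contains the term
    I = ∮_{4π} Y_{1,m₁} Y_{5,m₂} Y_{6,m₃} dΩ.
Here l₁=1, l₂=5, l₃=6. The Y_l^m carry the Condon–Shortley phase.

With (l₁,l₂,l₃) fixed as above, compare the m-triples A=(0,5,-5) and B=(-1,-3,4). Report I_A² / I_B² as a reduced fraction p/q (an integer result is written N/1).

11/45

Shared (l₁,l₂,l₃)=(1,5,6): N and (l;000)² cancel in I_A²/I_B².
A: Δ = 0!·2!·10!/13! = 1/858; Racah Σ t=0..0: t=0:+1/3628800 = 1/3628800; ⇒ 3j(1 5 6; 0 5 -5)² = 1/78, sgn -1
B: Δ = 0!·2!·10!/13! = 1/858; Racah Σ t=0..0: t=0:+1/161280 = 1/161280; ⇒ 3j(1 5 6; -1 -3 4)² = 15/286, sgn +1
I_A²/I_B² = (1/78)/(15/286) = 11/45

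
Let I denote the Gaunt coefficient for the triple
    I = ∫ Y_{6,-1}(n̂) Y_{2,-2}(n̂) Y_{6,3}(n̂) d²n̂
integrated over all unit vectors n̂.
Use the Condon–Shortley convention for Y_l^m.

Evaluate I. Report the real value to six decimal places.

0.177674

Checks pass: Σm=0; 14 even; l₃=6∈[4,8].
(2·6+1)(2·2+1)(2·6+1) = 845
Δ: 2! 10! 2! / 15! → 1/90090
sum: t=0:+1/69120 t=1:−1/14400 t=2:+1/69120 = -7/172800
3j²(6 2 6; 0 0 0) = Δ·Π!·Σ² = 14/715  (sign -1)
sum: t=0:+1/120960 = 1/120960
3j²(6 2 6; -1 -2 3) = Δ·Π!·Σ² = 24/1001  (sign -1)
combine: 4πI² = 845·14/715·24/1001 = 48/121
take √, sign +1: I = 0.17767364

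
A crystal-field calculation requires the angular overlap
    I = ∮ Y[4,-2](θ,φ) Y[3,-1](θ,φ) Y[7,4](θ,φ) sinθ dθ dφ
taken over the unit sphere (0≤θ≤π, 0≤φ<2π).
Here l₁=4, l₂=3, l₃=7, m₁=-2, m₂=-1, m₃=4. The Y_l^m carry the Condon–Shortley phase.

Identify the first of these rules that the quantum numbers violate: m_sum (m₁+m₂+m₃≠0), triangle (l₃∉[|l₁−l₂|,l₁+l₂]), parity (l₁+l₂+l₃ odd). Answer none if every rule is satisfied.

m₁+m₂+m₃ = -2 − 1 + 4 = 1  ✗
triangle: |4−3|=1 ≤ l₃=7 ≤ 4+3=7
parity: l₁+l₂+l₃ = 14 is even

m_sum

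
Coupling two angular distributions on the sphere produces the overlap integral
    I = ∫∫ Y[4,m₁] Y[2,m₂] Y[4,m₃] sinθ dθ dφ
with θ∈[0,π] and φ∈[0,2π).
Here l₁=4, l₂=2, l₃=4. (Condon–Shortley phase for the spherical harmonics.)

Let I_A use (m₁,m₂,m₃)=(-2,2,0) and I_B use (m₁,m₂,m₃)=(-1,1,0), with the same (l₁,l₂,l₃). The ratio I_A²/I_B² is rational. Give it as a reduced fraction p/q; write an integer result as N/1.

18/1

l's match ⇒ only the (l;m) 3-j factors differ between A and B.
A: triangle coeff Δ(4,2,4) = 1/13860; Σ_t [2,2]: t=2:+1/192 = 1/192; (3j)²=3/77 [(4 2 4; -2 2 0)], sign=+1
B: triangle coeff Δ(4,2,4) = 1/13860; Σ_t [1,2]: t=1:−1/96 t=2:+1/72 = 1/288; (3j)²=1/462 [(4 2 4; -1 1 0)], sign=+1
I_A²/I_B² = (3/77)/(1/462) = 18/1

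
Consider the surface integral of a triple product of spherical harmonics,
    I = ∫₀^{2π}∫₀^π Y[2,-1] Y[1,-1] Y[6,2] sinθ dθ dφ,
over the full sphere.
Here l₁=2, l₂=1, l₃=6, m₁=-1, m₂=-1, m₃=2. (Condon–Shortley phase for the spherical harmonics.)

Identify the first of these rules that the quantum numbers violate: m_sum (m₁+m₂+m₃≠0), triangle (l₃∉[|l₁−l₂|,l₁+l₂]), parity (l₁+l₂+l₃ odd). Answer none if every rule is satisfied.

Σmᵢ = 0  ✓
l₃∈[|l₁−l₂|,l₁+l₂]=[1,3], have l₃=6  ✗
Σlᵢ = 9 ⇒ odd

triangle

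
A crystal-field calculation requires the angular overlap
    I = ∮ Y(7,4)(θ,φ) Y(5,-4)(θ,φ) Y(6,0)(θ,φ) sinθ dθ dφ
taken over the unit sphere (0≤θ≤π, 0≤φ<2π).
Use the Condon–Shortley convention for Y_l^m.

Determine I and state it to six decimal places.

-0.050867

Checks pass: Σm=0; 18 even; l₃=6∈[2,12].
(2·7+1)(2·5+1)(2·6+1) = 2145
Δ: 6! 8! 4! / 19! → 1/174594420
sum: t=1:−1/4147200 t=2:+1/207360 t=3:−1/82944 t=4:+1/207360 t=5:−1/4147200 = -1/345600
3j²(7 5 6; 0 0 0) = Δ·Π!·Σ² = 420/46189  (sign -1)
sum: t=0:+1/3110400 t=1:−1/4147200 = 1/12441600
3j²(7 5 6; 4 -4 0) = Δ·Π!·Σ² = 7/4199  (sign +1)
combine: 4πI² = 2145·420/46189·7/4199 = 44100/1356277
take √, sign -1: I = -0.05086747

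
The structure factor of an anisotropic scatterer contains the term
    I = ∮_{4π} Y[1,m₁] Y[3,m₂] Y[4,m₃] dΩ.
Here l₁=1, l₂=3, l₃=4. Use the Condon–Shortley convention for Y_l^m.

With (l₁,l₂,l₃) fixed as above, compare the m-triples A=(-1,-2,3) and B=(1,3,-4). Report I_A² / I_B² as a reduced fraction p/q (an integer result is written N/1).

3/4

Same 1,3,4: normalisation and zero-m 3j drop out of the ratio.
A: Δ: 0! 2! 6! / 9! → 1/252; sum: t=0:+1/240 = 1/240; 3j²(1 3 4; -1 -2 3) = Δ·Π!·Σ² = 1/12  (sign -1)
B: Δ: 0! 2! 6! / 9! → 1/252; sum: t=0:+1/1440 = 1/1440; 3j²(1 3 4; 1 3 -4) = Δ·Π!·Σ² = 1/9  (sign +1)
I_A²/I_B² = (1/12)/(1/9) = 3/4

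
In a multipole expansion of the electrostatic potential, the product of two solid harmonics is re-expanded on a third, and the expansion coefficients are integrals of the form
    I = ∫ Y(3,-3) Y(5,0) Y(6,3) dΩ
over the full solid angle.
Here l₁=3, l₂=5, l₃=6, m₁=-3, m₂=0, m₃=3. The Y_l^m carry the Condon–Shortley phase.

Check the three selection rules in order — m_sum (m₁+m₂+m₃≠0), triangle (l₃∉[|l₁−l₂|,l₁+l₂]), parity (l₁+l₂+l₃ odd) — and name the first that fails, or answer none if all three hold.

Σmᵢ = 0  ✓
l₃∈[|l₁−l₂|,l₁+l₂]=[2,8], have l₃=6  ✓
Σlᵢ = 14 ⇒ even  ✓

none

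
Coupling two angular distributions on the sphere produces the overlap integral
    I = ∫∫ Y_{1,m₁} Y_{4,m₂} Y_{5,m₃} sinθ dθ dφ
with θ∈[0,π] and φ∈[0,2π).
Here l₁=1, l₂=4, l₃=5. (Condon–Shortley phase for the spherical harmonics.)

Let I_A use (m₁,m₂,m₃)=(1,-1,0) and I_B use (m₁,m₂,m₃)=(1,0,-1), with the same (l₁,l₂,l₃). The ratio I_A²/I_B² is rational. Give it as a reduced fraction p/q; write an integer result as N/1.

l's match ⇒ only the (l;m) 3-j factors differ between A and B.
A: triangle coeff Δ(1,4,5) = 1/495; Σ_t [0,0]: t=0:+1/1440 = 1/1440; (3j)²=2/99 [(1 4 5; 1 -1 0)], sign=-1
B: triangle coeff Δ(1,4,5) = 1/495; Σ_t [0,0]: t=0:+1/1152 = 1/1152; (3j)²=1/33 [(1 4 5; 1 0 -1)], sign=+1
I_A²/I_B² = (2/99)/(1/33) = 2/3

2/3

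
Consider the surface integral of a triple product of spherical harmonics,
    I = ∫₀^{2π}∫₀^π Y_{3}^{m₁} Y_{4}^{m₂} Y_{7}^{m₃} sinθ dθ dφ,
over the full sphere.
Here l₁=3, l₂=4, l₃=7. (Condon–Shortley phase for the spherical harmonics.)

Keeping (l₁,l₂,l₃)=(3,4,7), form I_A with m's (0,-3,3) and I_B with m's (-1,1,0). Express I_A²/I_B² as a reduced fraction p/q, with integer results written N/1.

32/49

Same 3,4,7: normalisation and zero-m 3j drop out of the ratio.
A: Δ: 0! 6! 8! / 15! → 1/45045; sum: t=0:+1/181440 = 1/181440; 3j²(3 4 7; 0 -3 3) = Δ·Π!·Σ² = 32/3003  (sign +1)
B: Δ: 0! 6! 8! / 15! → 1/45045; sum: t=0:+1/34560 = 1/34560; 3j²(3 4 7; -1 1 0) = Δ·Π!·Σ² = 7/429  (sign -1)
I_A²/I_B² = (32/3003)/(7/429) = 32/49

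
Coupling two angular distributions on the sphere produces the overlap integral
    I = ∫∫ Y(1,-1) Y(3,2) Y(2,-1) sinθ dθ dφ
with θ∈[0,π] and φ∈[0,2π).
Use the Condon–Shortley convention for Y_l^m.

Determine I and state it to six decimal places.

Rules hold: Σm=0, L=6 even, 2≤2≤4.
N = 3·7·5 = 105
Δ = 2!·0!·4!/7! = 1/105
Racah Σ t=1..1: t=1:−1/4 = -1/4
⇒ 3j(1 3 2; 0 0 0)² = 3/35, sgn -1
Racah Σ t=2..2: t=2:+1/12 = 1/12
⇒ 3j(1 3 2; -1 2 -1)² = 2/21, sgn -1
4πI² = N·(3j₀)²·(3jₘ)² = 6/7
I = +1·√(0.857143/4π) = 0.26116903

0.261169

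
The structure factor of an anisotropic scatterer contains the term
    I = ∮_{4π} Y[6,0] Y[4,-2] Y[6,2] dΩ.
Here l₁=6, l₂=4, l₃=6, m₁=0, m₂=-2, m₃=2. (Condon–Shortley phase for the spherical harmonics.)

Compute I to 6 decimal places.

m-sum 0 ✓  L=16 even ✓  2≤6≤10 ✓
Π(2lᵢ+1) = 13×9×13 = 1521
triangle coeff Δ(6,4,6) = 1/15315300
Σ_t [0,4]: t=0:+1/829440 t=1:−1/25920 t=2:+1/9216 t=3:−1/25920 t=4:+1/829440 = 7/207360
(3j)²=28/2431 [(6 4 6; 0 0 0)], sign=+1
Σ_t [0,2]: t=0:+1/138240 t=1:−1/25920 t=2:+1/55296 = -11/829440
(3j)²=11/1326 [(6 4 6; 0 -2 2)], sign=-1
⇒ 4πI² = 42/289
I = (-1)√(42/289/(4π)) = -0.10754019

-0.107540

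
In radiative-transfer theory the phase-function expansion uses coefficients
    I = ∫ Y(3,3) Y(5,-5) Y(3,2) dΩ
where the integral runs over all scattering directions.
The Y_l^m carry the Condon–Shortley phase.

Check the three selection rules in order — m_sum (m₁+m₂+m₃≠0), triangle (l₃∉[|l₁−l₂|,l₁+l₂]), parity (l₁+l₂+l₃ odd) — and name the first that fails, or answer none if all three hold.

parity

m₁+m₂+m₃ = 3 − 5 + 2 = 0  ✓
triangle: |3−5|=2 ≤ l₃=3 ≤ 3+5=8  ✓
parity: l₁+l₂+l₃ = 11 is odd  ✗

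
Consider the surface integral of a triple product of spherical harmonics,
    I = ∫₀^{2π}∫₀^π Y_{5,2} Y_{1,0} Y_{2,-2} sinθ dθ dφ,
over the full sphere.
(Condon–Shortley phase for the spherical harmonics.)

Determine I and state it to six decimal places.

l₃=2 ∉ [4,6] — triangle fails ⇒ I = 0

0.000000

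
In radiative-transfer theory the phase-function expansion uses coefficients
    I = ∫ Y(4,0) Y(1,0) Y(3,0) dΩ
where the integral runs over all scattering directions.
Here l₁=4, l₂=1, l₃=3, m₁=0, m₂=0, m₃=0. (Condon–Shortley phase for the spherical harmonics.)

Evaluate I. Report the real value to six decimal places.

Rules hold: Σm=0, L=8 even, 3≤3≤5.
N = 9·3·7 = 189
Δ = 2!·6!·0!/9! = 1/252
Racah Σ t=1..1: t=1:−1/36 = -1/36
⇒ 3j(4 1 3; 0 0 0)² = 4/63, sgn +1
(m-triple is (0,0,0) — same symbol as above.)
4πI² = N·(3j₀)²·(3jₘ)² = 16/21
I = +1·√(0.761905/4π) = 0.24623252

0.246233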